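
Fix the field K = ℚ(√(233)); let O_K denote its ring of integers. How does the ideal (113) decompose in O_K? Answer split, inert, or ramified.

Since 233 ≡ 1 mod 4, the ring of integers is ℤ[(1+√233)/2] with discriminant 233.
113 ∤ 233, so 113 is unramified.
Compute (233/113) via Euler: 7^((113-1)/2) mod 113 = 1, so (233/113) = 1.
d is a quadratic residue mod p, hence 113 splits in O_K.

p splits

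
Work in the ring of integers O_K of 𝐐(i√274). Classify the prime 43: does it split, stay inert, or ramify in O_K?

Since -274 ≢ 1 mod 4, the ring of integers is ℤ[√-274] with discriminant 4·(-274) = -1096.
43 ∤ -1096, so 43 is unramified.
(-274/43) = 27^21 mod 43 = 42, giving Legendre symbol -1.
Legendre symbol -1 ⇒ 43 is inert.

inert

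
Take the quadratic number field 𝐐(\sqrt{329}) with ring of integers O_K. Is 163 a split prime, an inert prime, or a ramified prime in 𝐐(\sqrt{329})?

329 mod 4 = 1, hence disc K = 329 and O_K = ℤ[(1+√329)/2].
disc(K) = 329 is not divisible by 163; 163 is unramified.
Compute (329/163) via Euler: 3^((163-1)/2) mod 163 = 162, so (329/163) = -1.
Legendre symbol -1 ⇒ 163 is inert.

remains prime (inert)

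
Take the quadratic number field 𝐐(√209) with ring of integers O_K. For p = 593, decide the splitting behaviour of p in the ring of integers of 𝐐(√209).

inert — (593) stays prime in O_K

Since 209 ≡ 1 mod 4, the ring of integers is ℤ[(1+√209)/2] with discriminant 209.
Since gcd(593, 209) = 1 the prime 593 does not ramify.
Legendre symbol by Euler's criterion: (209/593) ≡ 209^296 ≡ 592 (mod 593), i.e. (209/593) = -1.
d is a non-residue mod p, hence 593 remains inert in O_K.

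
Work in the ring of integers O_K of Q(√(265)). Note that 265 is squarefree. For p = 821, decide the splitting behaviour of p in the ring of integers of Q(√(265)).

d = 265 ≡ 1 (mod 4), so O_K = ℤ[(1+√265)/2] and disc(K) = d = 265.
821 ∤ 265, so 821 is unramified.
Compute (265/821) via Euler: 265^((821-1)/2) mod 821 = 820, so (265/821) = -1.
d is a non-residue mod p, hence 821 remains inert in O_K.

p is inert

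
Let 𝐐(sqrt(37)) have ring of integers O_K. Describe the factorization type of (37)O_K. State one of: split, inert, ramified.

ramified

d = 37 ≡ 1 (mod 4), so O_K = ℤ[(1+√37)/2] and disc(K) = d = 37.
Ramification test: 37 | 37. The prime 37 ramifies in K.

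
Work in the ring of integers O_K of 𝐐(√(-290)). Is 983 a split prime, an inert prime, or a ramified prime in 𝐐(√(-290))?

remains prime (inert)

-290 mod 4 = 2, hence disc K = 4·(-290) = -1160 and O_K = ℤ[√-290].
disc(K) = -1160 is not divisible by 983; 983 is unramified.
Euler's criterion: (-290)^491 mod 983 = 982. Thus (-290|983) = -1.
d is a non-residue mod p, hence 983 remains inert in O_K.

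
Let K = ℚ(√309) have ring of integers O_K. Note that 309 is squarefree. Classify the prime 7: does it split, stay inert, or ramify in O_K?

7 splits in O_K

d = 309 ≡ 1 (mod 4), so O_K = ℤ[(1+√309)/2] and disc(K) = d = 309.
disc(K) = 309 is not divisible by 7; 7 is unramified.
Legendre symbol by Euler's criterion: (309/7) ≡ 309^3 ≡ 1 (mod 7), i.e. (309/7) = 1.
Legendre symbol 1 ⇒ 7 is split.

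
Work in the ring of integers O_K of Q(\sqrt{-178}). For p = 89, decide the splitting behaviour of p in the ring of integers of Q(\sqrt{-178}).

p ramifies

-178 mod 4 = 2, hence disc K = 4·(-178) = -712 and O_K = ℤ[√-178].
89 divides disc(K) = -712, so 89 ramifies.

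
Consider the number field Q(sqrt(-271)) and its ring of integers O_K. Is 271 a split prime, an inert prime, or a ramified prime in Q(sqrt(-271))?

ramified — (271) = 𝔭²

Since -271 ≡ 1 mod 4, the ring of integers is ℤ[(1+√-271)/2] with discriminant -271.
Ramification test: 271 | -271. The prime 271 ramifies in K.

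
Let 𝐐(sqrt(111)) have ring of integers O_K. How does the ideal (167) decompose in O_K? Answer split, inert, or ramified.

Since 111 ≢ 1 mod 4, the ring of integers is ℤ[√111] with discriminant 4·111 = 444.
disc(K) = 444 is not divisible by 167; 167 is unramified.
Legendre symbol by Euler's criterion: (111/167) ≡ 111^83 ≡ 166 (mod 167), i.e. (111/167) = -1.
(111/167) = -1, so 167 is inert.

inert — (167) stays prime in O_K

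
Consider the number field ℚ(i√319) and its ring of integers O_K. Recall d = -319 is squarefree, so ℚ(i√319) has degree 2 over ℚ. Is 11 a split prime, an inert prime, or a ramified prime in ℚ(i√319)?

-319 mod 4 = 1, hence disc K = -319 and O_K = ℤ[(1+√-319)/2].
Ramification test: 11 | -319. The prime 11 ramifies in K.

11 is ramified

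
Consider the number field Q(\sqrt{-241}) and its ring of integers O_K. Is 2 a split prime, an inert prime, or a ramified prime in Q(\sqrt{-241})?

ramified

d = -241 ≡ 3 (mod 4), so O_K = ℤ[√-241] and disc(K) = 4d = -964.
Ramification test: 2 | -964. The prime 2 ramifies in K.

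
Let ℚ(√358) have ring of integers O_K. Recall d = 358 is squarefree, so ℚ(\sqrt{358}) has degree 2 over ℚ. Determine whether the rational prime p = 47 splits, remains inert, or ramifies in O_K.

Since 358 ≢ 1 mod 4, the ring of integers is ℤ[√358] with discriminant 4·358 = 1432.
Since gcd(47, 1432) = 1 the prime 47 does not ramify.
Euler's criterion: 358^23 mod 47 = 46. Thus (358|47) = -1.
(358/47) = -1, so 47 is inert.

remains prime (inert)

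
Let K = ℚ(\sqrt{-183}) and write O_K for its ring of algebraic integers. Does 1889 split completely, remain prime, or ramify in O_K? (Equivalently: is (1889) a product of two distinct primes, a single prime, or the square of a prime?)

Since -183 ≡ 1 mod 4, the ring of integers is ℤ[(1+√-183)/2] with discriminant -183.
disc(K) = -183 is not divisible by 1889; 1889 is unramified.
(-183/1889) = 1706^944 mod 1889 = 1, giving Legendre symbol 1.
(-183/1889) = 1, so 1889 splits.

split — (1889) = 𝔭₁𝔭₂ with 𝔭₁ ≠ 𝔭₂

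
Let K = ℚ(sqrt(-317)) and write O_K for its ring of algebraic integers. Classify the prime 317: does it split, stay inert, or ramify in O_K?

Since -317 ≢ 1 mod 4, the ring of integers is ℤ[√-317] with discriminant 4·(-317) = -1268.
317 divides disc(K) = -1268, so 317 ramifies.

ramified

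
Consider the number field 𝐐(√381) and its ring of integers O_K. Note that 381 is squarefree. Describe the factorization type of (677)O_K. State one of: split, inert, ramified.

p is inert

Since 381 ≡ 1 mod 4, the ring of integers is ℤ[(1+√381)/2] with discriminant 381.
Since gcd(677, 381) = 1 the prime 677 does not ramify.
(381/677) = 381^338 mod 677 = 676, giving Legendre symbol -1.
(381/677) = -1, so 677 is inert.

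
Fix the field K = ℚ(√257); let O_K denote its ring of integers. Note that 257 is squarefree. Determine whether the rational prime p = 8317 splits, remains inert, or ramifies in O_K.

p is inert

257 mod 4 = 1, hence disc K = 257 and O_K = ℤ[(1+√257)/2].
disc(K) = 257 is not divisible by 8317; 8317 is unramified.
Legendre symbol by Euler's criterion: (257/8317) ≡ 257^4158 ≡ 8316 (mod 8317), i.e. (257/8317) = -1.
(257/8317) = -1, so 8317 is inert.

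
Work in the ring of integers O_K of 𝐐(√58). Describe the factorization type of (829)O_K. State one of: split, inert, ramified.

58 mod 4 = 2, hence disc K = 4·58 = 232 and O_K = ℤ[√58].
829 ∤ 232, so 829 is unramified.
Compute (58/829) via Euler: 58^((829-1)/2) mod 829 = 1, so (58/829) = 1.
(58/829) = 1, so 829 splits.

splits completely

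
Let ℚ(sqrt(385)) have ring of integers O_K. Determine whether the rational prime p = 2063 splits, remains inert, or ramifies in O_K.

d = 385 ≡ 1 (mod 4), so O_K = ℤ[(1+√385)/2] and disc(K) = d = 385.
Since gcd(2063, 385) = 1 the prime 2063 does not ramify.
Compute (385/2063) via Euler: 385^((2063-1)/2) mod 2063 = 2062, so (385/2063) = -1.
Legendre symbol -1 ⇒ 2063 is inert.

p is inert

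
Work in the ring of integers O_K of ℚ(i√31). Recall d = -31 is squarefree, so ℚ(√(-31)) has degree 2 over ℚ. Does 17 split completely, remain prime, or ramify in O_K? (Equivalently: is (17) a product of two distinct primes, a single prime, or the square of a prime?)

inert — (17) stays prime in O_K

Since -31 ≡ 1 mod 4, the ring of integers is ℤ[(1+√-31)/2] with discriminant -31.
17 ∤ -31, so 17 is unramified.
(-31/17) = 3^8 mod 17 = 16, giving Legendre symbol -1.
(-31/17) = -1, so 17 is inert.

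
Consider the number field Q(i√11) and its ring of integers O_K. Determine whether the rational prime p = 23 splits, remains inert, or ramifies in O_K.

d = -11 ≡ 1 (mod 4), so O_K = ℤ[(1+√-11)/2] and disc(K) = d = -11.
disc(K) = -11 is not divisible by 23; 23 is unramified.
(-11/23) = 12^11 mod 23 = 1, giving Legendre symbol 1.
(-11/23) = 1, so 23 splits.

23 splits in O_K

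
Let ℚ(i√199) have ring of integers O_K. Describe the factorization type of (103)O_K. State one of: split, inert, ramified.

d = -199 ≡ 1 (mod 4), so O_K = ℤ[(1+√-199)/2] and disc(K) = d = -199.
103 ∤ -199, so 103 is unramified.
Euler's criterion: (-199)^51 mod 103 = 1. Thus (-199|103) = 1.
d is a quadratic residue mod p, hence 103 splits in O_K.

103 splits in O_K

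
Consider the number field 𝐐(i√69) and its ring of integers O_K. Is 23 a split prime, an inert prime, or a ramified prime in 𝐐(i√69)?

p ramifies

-69 mod 4 = 3, hence disc K = 4·(-69) = -276 and O_K = ℤ[√-69].
23 divides disc(K) = -276, so 23 ramifies.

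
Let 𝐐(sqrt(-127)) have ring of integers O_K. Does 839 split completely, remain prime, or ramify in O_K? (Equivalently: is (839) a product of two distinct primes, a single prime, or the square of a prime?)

Since -127 ≡ 1 mod 4, the ring of integers is ℤ[(1+√-127)/2] with discriminant -127.
disc(K) = -127 is not divisible by 839; 839 is unramified.
Legendre symbol by Euler's criterion: (-127/839) ≡ (-127)^419 ≡ 838 (mod 839), i.e. (-127/839) = -1.
Legendre symbol -1 ⇒ 839 is inert.

p is inert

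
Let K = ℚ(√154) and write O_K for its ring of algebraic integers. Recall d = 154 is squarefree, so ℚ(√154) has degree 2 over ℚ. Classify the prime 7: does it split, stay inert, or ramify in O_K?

p ramifies

154 mod 4 = 2, hence disc K = 4·154 = 616 and O_K = ℤ[√154].
disc(K) = 616 = 7·88, so p = 7 is ramified.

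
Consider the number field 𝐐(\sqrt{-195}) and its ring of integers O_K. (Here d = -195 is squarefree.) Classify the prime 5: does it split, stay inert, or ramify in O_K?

d = -195 ≡ 1 (mod 4), so O_K = ℤ[(1+√-195)/2] and disc(K) = d = -195.
disc(K) = -195 = 5·(-39), so p = 5 is ramified.

ramifies in O_K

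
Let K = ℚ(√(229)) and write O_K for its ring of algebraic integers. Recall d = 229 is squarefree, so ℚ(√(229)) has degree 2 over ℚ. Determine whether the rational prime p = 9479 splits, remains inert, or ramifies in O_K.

p is inert

d = 229 ≡ 1 (mod 4), so O_K = ℤ[(1+√229)/2] and disc(K) = d = 229.
9479 ∤ 229, so 9479 is unramified.
Legendre symbol by Euler's criterion: (229/9479) ≡ 229^4739 ≡ 9478 (mod 9479), i.e. (229/9479) = -1.
(229/9479) = -1, so 9479 is inert.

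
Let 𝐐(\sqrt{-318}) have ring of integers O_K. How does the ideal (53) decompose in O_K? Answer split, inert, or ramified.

-318 mod 4 = 2, hence disc K = 4·(-318) = -1272 and O_K = ℤ[√-318].
53 divides disc(K) = -1272, so 53 ramifies.

ramified — (53) = 𝔭²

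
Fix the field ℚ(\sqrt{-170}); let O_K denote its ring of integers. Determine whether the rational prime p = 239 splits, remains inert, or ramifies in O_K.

inert

d = -170 ≡ 2 (mod 4), so O_K = ℤ[√-170] and disc(K) = 4d = -680.
disc(K) = -680 is not divisible by 239; 239 is unramified.
(-170/239) = 69^119 mod 239 = 238, giving Legendre symbol -1.
Legendre symbol -1 ⇒ 239 is inert.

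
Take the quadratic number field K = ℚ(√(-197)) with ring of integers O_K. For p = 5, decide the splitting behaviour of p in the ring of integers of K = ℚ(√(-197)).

d = -197 ≡ 3 (mod 4), so O_K = ℤ[√-197] and disc(K) = 4d = -788.
Since gcd(5, -788) = 1 the prime 5 does not ramify.
Euler's criterion: (-197)^2 mod 5 = 4. Thus (-197|5) = -1.
Legendre symbol -1 ⇒ 5 is inert.

p is inert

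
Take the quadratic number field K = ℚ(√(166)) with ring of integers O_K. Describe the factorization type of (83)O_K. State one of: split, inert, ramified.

Since 166 ≢ 1 mod 4, the ring of integers is ℤ[√166] with discriminant 4·166 = 664.
disc(K) = 664 = 83·8, so p = 83 is ramified.

83 is ramified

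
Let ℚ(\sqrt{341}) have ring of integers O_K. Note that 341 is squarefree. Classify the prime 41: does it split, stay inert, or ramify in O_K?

p is inert

341 mod 4 = 1, hence disc K = 341 and O_K = ℤ[(1+√341)/2].
41 ∤ 341, so 41 is unramified.
(341/41) = 13^20 mod 41 = 40, giving Legendre symbol -1.
Legendre symbol -1 ⇒ 41 is inert.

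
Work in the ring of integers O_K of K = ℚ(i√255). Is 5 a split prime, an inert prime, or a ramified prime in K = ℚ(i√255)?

d = -255 ≡ 1 (mod 4), so O_K = ℤ[(1+√-255)/2] and disc(K) = d = -255.
5 divides disc(K) = -255, so 5 ramifies.

ramified — (5) = 𝔭²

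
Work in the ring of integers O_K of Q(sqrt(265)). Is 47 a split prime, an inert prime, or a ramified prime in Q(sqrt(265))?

Since 265 ≡ 1 mod 4, the ring of integers is ℤ[(1+√265)/2] with discriminant 265.
47 ∤ 265, so 47 is unramified.
Euler's criterion: 265^23 mod 47 = 46. Thus (265|47) = -1.
(265/47) = -1, so 47 is inert.

remains prime (inert)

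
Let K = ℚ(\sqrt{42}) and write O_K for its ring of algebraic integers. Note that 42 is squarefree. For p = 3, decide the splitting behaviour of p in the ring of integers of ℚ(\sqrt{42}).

p ramifies

42 mod 4 = 2, hence disc K = 4·42 = 168 and O_K = ℤ[√42].
disc(K) = 168 = 3·56, so p = 3 is ramified.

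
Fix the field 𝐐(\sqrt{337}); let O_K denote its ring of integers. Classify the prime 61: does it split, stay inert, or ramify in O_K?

Since 337 ≡ 1 mod 4, the ring of integers is ℤ[(1+√337)/2] with discriminant 337.
Since gcd(61, 337) = 1 the prime 61 does not ramify.
Compute (337/61) via Euler: 32^((61-1)/2) mod 61 = 60, so (337/61) = -1.
d is a non-residue mod p, hence 61 remains inert in O_K.

remains prime (inert)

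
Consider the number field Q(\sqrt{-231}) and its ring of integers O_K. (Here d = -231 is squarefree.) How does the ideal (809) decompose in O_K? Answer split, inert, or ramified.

-231 mod 4 = 1, hence disc K = -231 and O_K = ℤ[(1+√-231)/2].
809 ∤ -231, so 809 is unramified.
Euler's criterion: (-231)^404 mod 809 = 1. Thus (-231|809) = 1.
Legendre symbol 1 ⇒ 809 is split.

splits completely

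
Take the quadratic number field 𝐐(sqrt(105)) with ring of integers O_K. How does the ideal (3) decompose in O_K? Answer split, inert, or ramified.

ramifies in O_K

Since 105 ≡ 1 mod 4, the ring of integers is ℤ[(1+√105)/2] with discriminant 105.
disc(K) = 105 = 3·35, so p = 3 is ramified.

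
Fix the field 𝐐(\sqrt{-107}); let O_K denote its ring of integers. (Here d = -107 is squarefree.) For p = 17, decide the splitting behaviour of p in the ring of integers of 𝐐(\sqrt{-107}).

d = -107 ≡ 1 (mod 4), so O_K = ℤ[(1+√-107)/2] and disc(K) = d = -107.
17 ∤ -107, so 17 is unramified.
Euler's criterion: (-107)^8 mod 17 = 16. Thus (-107|17) = -1.
Legendre symbol -1 ⇒ 17 is inert.

p is inert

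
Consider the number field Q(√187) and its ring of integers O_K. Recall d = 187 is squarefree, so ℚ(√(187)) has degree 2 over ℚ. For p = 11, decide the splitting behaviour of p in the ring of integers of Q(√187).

187 mod 4 = 3, hence disc K = 4·187 = 748 and O_K = ℤ[√187].
Ramification test: 11 | 748. The prime 11 ramifies in K.

p ramifies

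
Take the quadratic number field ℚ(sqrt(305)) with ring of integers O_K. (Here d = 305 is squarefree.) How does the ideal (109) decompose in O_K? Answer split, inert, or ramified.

109 splits in O_K

305 mod 4 = 1, hence disc K = 305 and O_K = ℤ[(1+√305)/2].
109 ∤ 305, so 109 is unramified.
Legendre symbol by Euler's criterion: (305/109) ≡ 305^54 ≡ 1 (mod 109), i.e. (305/109) = 1.
Legendre symbol 1 ⇒ 109 is split.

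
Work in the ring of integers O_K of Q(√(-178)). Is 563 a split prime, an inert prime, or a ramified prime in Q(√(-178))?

-178 mod 4 = 2, hence disc K = 4·(-178) = -712 and O_K = ℤ[√-178].
Since gcd(563, -712) = 1 the prime 563 does not ramify.
Euler's criterion: (-178)^281 mod 563 = 562. Thus (-178|563) = -1.
d is a non-residue mod p, hence 563 remains inert in O_K.

inert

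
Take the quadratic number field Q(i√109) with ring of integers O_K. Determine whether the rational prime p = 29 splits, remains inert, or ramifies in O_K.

29 splits in O_K

d = -109 ≡ 3 (mod 4), so O_K = ℤ[√-109] and disc(K) = 4d = -436.
disc(K) = -436 is not divisible by 29; 29 is unramified.
Euler's criterion: (-109)^14 mod 29 = 1. Thus (-109|29) = 1.
d is a quadratic residue mod p, hence 29 splits in O_K.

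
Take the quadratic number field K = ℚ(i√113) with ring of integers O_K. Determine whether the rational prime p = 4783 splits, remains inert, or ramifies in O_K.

Since -113 ≢ 1 mod 4, the ring of integers is ℤ[√-113] with discriminant 4·(-113) = -452.
disc(K) = -452 is not divisible by 4783; 4783 is unramified.
Euler's criterion: (-113)^2391 mod 4783 = 1. Thus (-113|4783) = 1.
Legendre symbol 1 ⇒ 4783 is split.

split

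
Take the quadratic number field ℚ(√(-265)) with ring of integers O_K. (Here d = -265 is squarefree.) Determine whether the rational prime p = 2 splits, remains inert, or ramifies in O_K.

ramifies in O_K

-265 mod 4 = 3, hence disc K = 4·(-265) = -1060 and O_K = ℤ[√-265].
disc(K) = -1060 = 2·(-530), so p = 2 is ramified.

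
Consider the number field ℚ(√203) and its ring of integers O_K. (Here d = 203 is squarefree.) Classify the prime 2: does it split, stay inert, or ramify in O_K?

2 is ramified

203 mod 4 = 3, hence disc K = 4·203 = 812 and O_K = ℤ[√203].
2 divides disc(K) = 812, so 2 ramifies.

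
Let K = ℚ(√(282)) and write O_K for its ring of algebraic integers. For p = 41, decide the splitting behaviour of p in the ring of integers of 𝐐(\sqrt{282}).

282 mod 4 = 2, hence disc K = 4·282 = 1128 and O_K = ℤ[√282].
41 ∤ 1128, so 41 is unramified.
Legendre symbol by Euler's criterion: (282/41) ≡ 282^20 ≡ 1 (mod 41), i.e. (282/41) = 1.
d is a quadratic residue mod p, hence 41 splits in O_K.

41 splits in O_K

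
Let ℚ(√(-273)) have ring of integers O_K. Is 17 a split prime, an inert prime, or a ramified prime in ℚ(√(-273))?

splits completely

-273 mod 4 = 3, hence disc K = 4·(-273) = -1092 and O_K = ℤ[√-273].
disc(K) = -1092 is not divisible by 17; 17 is unramified.
(-273/17) = 16^8 mod 17 = 1, giving Legendre symbol 1.
d is a quadratic residue mod p, hence 17 splits in O_K.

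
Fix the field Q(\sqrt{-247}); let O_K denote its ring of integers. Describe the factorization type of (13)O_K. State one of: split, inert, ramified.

ramifies in O_K

Since -247 ≡ 1 mod 4, the ring of integers is ℤ[(1+√-247)/2] with discriminant -247.
disc(K) = -247 = 13·(-19), so p = 13 is ramified.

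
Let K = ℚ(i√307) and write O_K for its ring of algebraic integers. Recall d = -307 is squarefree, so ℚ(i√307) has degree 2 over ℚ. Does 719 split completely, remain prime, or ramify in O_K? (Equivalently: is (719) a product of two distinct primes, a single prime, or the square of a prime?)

p splits

-307 mod 4 = 1, hence disc K = -307 and O_K = ℤ[(1+√-307)/2].
disc(K) = -307 is not divisible by 719; 719 is unramified.
Legendre symbol by Euler's criterion: (-307/719) ≡ (-307)^359 ≡ 1 (mod 719), i.e. (-307/719) = 1.
Legendre symbol 1 ⇒ 719 is split.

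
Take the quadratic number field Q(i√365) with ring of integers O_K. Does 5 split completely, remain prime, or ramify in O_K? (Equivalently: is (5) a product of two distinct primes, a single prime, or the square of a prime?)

p ramifies

-365 mod 4 = 3, hence disc K = 4·(-365) = -1460 and O_K = ℤ[√-365].
disc(K) = -1460 = 5·(-292), so p = 5 is ramified.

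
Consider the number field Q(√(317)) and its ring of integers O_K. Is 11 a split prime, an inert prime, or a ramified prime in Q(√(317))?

split

d = 317 ≡ 1 (mod 4), so O_K = ℤ[(1+√317)/2] and disc(K) = d = 317.
disc(K) = 317 is not divisible by 11; 11 is unramified.
Euler's criterion: 317^5 mod 11 = 1. Thus (317|11) = 1.
Legendre symbol 1 ⇒ 11 is split.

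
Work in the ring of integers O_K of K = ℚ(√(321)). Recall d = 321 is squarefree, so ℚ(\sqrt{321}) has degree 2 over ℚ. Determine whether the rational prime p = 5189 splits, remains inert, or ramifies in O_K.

d = 321 ≡ 1 (mod 4), so O_K = ℤ[(1+√321)/2] and disc(K) = d = 321.
5189 ∤ 321, so 5189 is unramified.
Compute (321/5189) via Euler: 321^((5189-1)/2) mod 5189 = 5188, so (321/5189) = -1.
d is a non-residue mod p, hence 5189 remains inert in O_K.

inert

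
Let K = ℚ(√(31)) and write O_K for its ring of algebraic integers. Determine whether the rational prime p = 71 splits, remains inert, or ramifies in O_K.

71 remains inert

31 mod 4 = 3, hence disc K = 4·31 = 124 and O_K = ℤ[√31].
71 ∤ 124, so 71 is unramified.
Euler's criterion: 31^35 mod 71 = 70. Thus (31|71) = -1.
(31/71) = -1, so 71 is inert.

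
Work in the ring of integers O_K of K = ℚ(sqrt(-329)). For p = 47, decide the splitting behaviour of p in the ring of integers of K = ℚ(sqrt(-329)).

ramified

d = -329 ≡ 3 (mod 4), so O_K = ℤ[√-329] and disc(K) = 4d = -1316.
disc(K) = -1316 = 47·(-28), so p = 47 is ramified.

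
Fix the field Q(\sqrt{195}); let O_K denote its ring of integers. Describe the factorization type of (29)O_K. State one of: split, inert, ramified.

195 mod 4 = 3, hence disc K = 4·195 = 780 and O_K = ℤ[√195].
Since gcd(29, 780) = 1 the prime 29 does not ramify.
Compute (195/29) via Euler: 21^((29-1)/2) mod 29 = 28, so (195/29) = -1.
Legendre symbol -1 ⇒ 29 is inert.

p is inert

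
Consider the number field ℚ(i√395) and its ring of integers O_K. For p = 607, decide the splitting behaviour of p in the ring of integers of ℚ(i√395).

-395 mod 4 = 1, hence disc K = -395 and O_K = ℤ[(1+√-395)/2].
Since gcd(607, -395) = 1 the prime 607 does not ramify.
Euler's criterion: (-395)^303 mod 607 = 1. Thus (-395|607) = 1.
d is a quadratic residue mod p, hence 607 splits in O_K.

split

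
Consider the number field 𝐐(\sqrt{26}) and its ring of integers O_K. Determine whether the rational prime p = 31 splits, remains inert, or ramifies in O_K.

d = 26 ≡ 2 (mod 4), so O_K = ℤ[√26] and disc(K) = 4d = 104.
disc(K) = 104 is not divisible by 31; 31 is unramified.
Euler's criterion: 26^15 mod 31 = 30. Thus (26|31) = -1.
Legendre symbol -1 ⇒ 31 is inert.

31 remains inert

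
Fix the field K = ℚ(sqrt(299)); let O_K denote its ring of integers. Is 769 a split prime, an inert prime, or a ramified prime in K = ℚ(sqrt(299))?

split — (769) = 𝔭₁𝔭₂ with 𝔭₁ ≠ 𝔭₂

299 mod 4 = 3, hence disc K = 4·299 = 1196 and O_K = ℤ[√299].
disc(K) = 1196 is not divisible by 769; 769 is unramified.
Legendre symbol by Euler's criterion: (299/769) ≡ 299^384 ≡ 1 (mod 769), i.e. (299/769) = 1.
Legendre symbol 1 ⇒ 769 is split.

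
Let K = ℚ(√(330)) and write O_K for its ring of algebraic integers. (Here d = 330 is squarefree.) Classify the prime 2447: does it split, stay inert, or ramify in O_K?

2447 splits in O_K

330 mod 4 = 2, hence disc K = 4·330 = 1320 and O_K = ℤ[√330].
disc(K) = 1320 is not divisible by 2447; 2447 is unramified.
Euler's criterion: 330^1223 mod 2447 = 1. Thus (330|2447) = 1.
d is a quadratic residue mod p, hence 2447 splits in O_K.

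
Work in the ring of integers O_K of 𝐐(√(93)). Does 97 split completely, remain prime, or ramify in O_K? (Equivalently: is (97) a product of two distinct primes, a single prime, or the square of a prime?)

split — (97) = 𝔭₁𝔭₂ with 𝔭₁ ≠ 𝔭₂

d = 93 ≡ 1 (mod 4), so O_K = ℤ[(1+√93)/2] and disc(K) = d = 93.
Since gcd(97, 93) = 1 the prime 97 does not ramify.
Legendre symbol by Euler's criterion: (93/97) ≡ 93^48 ≡ 1 (mod 97), i.e. (93/97) = 1.
(93/97) = 1, so 97 splits.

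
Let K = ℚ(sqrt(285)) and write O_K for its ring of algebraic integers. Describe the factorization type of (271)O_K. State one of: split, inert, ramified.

271 splits in O_K

Since 285 ≡ 1 mod 4, the ring of integers is ℤ[(1+√285)/2] with discriminant 285.
271 ∤ 285, so 271 is unramified.
Compute (285/271) via Euler: 14^((271-1)/2) mod 271 = 1, so (285/271) = 1.
(285/271) = 1, so 271 splits.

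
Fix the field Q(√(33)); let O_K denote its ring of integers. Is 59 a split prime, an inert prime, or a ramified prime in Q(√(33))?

p is inert

33 mod 4 = 1, hence disc K = 33 and O_K = ℤ[(1+√33)/2].
disc(K) = 33 is not divisible by 59; 59 is unramified.
Compute (33/59) via Euler: 33^((59-1)/2) mod 59 = 58, so (33/59) = -1.
(33/59) = -1, so 59 is inert.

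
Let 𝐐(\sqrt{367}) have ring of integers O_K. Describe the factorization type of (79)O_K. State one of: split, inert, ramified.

p splits

Since 367 ≢ 1 mod 4, the ring of integers is ℤ[√367] with discriminant 4·367 = 1468.
79 ∤ 1468, so 79 is unramified.
Euler's criterion: 367^39 mod 79 = 1. Thus (367|79) = 1.
d is a quadratic residue mod p, hence 79 splits in O_K.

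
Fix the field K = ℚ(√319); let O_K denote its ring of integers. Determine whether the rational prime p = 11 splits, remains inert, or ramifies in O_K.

d = 319 ≡ 3 (mod 4), so O_K = ℤ[√319] and disc(K) = 4d = 1276.
Ramification test: 11 | 1276. The prime 11 ramifies in K.

ramified — (11) = 𝔭²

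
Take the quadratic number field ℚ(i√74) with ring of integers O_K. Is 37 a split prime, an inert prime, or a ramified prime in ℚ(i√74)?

ramified — (37) = 𝔭²

d = -74 ≡ 2 (mod 4), so O_K = ℤ[√-74] and disc(K) = 4d = -296.
37 divides disc(K) = -296, so 37 ramifies.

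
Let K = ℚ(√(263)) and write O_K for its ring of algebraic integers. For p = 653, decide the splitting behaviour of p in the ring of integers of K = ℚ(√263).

Since 263 ≢ 1 mod 4, the ring of integers is ℤ[√263] with discriminant 4·263 = 1052.
653 ∤ 1052, so 653 is unramified.
Euler's criterion: 263^326 mod 653 = 652. Thus (263|653) = -1.
Legendre symbol -1 ⇒ 653 is inert.

remains prime (inert)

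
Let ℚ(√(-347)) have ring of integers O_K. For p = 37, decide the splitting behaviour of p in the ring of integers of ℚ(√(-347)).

d = -347 ≡ 1 (mod 4), so O_K = ℤ[(1+√-347)/2] and disc(K) = d = -347.
Since gcd(37, -347) = 1 the prime 37 does not ramify.
(-347/37) = 23^18 mod 37 = 36, giving Legendre symbol -1.
d is a non-residue mod p, hence 37 remains inert in O_K.

inert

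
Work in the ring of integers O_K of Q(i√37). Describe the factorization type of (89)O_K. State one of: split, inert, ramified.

d = -37 ≡ 3 (mod 4), so O_K = ℤ[√-37] and disc(K) = 4d = -148.
89 ∤ -148, so 89 is unramified.
(-37/89) = 52^44 mod 89 = 88, giving Legendre symbol -1.
Legendre symbol -1 ⇒ 89 is inert.

inert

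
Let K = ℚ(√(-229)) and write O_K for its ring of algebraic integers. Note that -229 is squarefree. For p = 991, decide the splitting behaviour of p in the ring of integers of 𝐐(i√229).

p is inert

-229 mod 4 = 3, hence disc K = 4·(-229) = -916 and O_K = ℤ[√-229].
disc(K) = -916 is not divisible by 991; 991 is unramified.
(-229/991) = 762^495 mod 991 = 990, giving Legendre symbol -1.
d is a non-residue mod p, hence 991 remains inert in O_K.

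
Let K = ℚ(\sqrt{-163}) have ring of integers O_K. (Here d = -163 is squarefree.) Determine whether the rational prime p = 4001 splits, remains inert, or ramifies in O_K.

inert — (4001) stays prime in O_K

-163 mod 4 = 1, hence disc K = -163 and O_K = ℤ[(1+√-163)/2].
Since gcd(4001, -163) = 1 the prime 4001 does not ramify.
Euler's criterion: (-163)^2000 mod 4001 = 4000. Thus (-163|4001) = -1.
Legendre symbol -1 ⇒ 4001 is inert.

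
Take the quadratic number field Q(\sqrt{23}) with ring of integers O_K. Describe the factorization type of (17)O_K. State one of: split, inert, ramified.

remains prime (inert)

23 mod 4 = 3, hence disc K = 4·23 = 92 and O_K = ℤ[√23].
disc(K) = 92 is not divisible by 17; 17 is unramified.
Euler's criterion: 23^8 mod 17 = 16. Thus (23|17) = -1.
d is a non-residue mod p, hence 17 remains inert in O_K.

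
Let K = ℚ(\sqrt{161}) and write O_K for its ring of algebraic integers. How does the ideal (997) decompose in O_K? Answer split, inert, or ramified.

Since 161 ≡ 1 mod 4, the ring of integers is ℤ[(1+√161)/2] with discriminant 161.
disc(K) = 161 is not divisible by 997; 997 is unramified.
Compute (161/997) via Euler: 161^((997-1)/2) mod 997 = 996, so (161/997) = -1.
(161/997) = -1, so 997 is inert.

997 remains inert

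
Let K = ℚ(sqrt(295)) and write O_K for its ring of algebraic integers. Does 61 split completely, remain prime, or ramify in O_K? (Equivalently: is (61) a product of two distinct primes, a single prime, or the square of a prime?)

d = 295 ≡ 3 (mod 4), so O_K = ℤ[√295] and disc(K) = 4d = 1180.
Since gcd(61, 1180) = 1 the prime 61 does not ramify.
Euler's criterion: 295^30 mod 61 = 60. Thus (295|61) = -1.
Legendre symbol -1 ⇒ 61 is inert.

p is inert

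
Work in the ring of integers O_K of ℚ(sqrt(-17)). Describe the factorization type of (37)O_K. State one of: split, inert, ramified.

Since -17 ≢ 1 mod 4, the ring of integers is ℤ[√-17] with discriminant 4·(-17) = -68.
37 ∤ -68, so 37 is unramified.
Euler's criterion: (-17)^18 mod 37 = 36. Thus (-17|37) = -1.
(-17/37) = -1, so 37 is inert.

37 remains inert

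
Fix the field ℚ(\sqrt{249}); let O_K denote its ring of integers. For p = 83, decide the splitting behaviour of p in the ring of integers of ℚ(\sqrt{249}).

ramifies in O_K

d = 249 ≡ 1 (mod 4), so O_K = ℤ[(1+√249)/2] and disc(K) = d = 249.
disc(K) = 249 = 83·3, so p = 83 is ramified.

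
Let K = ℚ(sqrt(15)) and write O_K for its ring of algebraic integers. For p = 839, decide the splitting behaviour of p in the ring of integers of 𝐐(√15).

d = 15 ≡ 3 (mod 4), so O_K = ℤ[√15] and disc(K) = 4d = 60.
disc(K) = 60 is not divisible by 839; 839 is unramified.
Compute (15/839) via Euler: 15^((839-1)/2) mod 839 = 1, so (15/839) = 1.
(15/839) = 1, so 839 splits.

split — (839) = 𝔭₁𝔭₂ with 𝔭₁ ≠ 𝔭₂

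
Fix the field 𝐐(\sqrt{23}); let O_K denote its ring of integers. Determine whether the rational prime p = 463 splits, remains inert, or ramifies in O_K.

p is inert

Since 23 ≢ 1 mod 4, the ring of integers is ℤ[√23] with discriminant 4·23 = 92.
463 ∤ 92, so 463 is unramified.
Euler's criterion: 23^231 mod 463 = 462. Thus (23|463) = -1.
Legendre symbol -1 ⇒ 463 is inert.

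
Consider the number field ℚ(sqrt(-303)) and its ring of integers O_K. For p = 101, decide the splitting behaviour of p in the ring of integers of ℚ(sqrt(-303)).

p ramifies

-303 mod 4 = 1, hence disc K = -303 and O_K = ℤ[(1+√-303)/2].
101 divides disc(K) = -303, so 101 ramifies.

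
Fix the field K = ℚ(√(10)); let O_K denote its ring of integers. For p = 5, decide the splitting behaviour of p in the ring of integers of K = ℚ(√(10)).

Since 10 ≢ 1 mod 4, the ring of integers is ℤ[√10] with discriminant 4·10 = 40.
Ramification test: 5 | 40. The prime 5 ramifies in K.

p ramifies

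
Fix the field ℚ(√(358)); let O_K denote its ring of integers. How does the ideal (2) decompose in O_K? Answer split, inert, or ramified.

ramified

d = 358 ≡ 2 (mod 4), so O_K = ℤ[√358] and disc(K) = 4d = 1432.
Ramification test: 2 | 1432. The prime 2 ramifies in K.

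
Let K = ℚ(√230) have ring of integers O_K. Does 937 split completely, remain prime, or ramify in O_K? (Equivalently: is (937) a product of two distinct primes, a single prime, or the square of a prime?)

937 splits in O_K

Since 230 ≢ 1 mod 4, the ring of integers is ℤ[√230] with discriminant 4·230 = 920.
937 ∤ 920, so 937 is unramified.
(230/937) = 230^468 mod 937 = 1, giving Legendre symbol 1.
Legendre symbol 1 ⇒ 937 is split.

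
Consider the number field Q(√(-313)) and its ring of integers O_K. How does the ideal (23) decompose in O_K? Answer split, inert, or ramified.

split

d = -313 ≡ 3 (mod 4), so O_K = ℤ[√-313] and disc(K) = 4d = -1252.
23 ∤ -1252, so 23 is unramified.
Compute (-313/23) via Euler: 9^((23-1)/2) mod 23 = 1, so (-313/23) = 1.
d is a quadratic residue mod p, hence 23 splits in O_K.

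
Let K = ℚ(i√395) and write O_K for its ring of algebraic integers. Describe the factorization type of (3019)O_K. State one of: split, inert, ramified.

p is inert

d = -395 ≡ 1 (mod 4), so O_K = ℤ[(1+√-395)/2] and disc(K) = d = -395.
disc(K) = -395 is not divisible by 3019; 3019 is unramified.
Legendre symbol by Euler's criterion: (-395/3019) ≡ (-395)^1509 ≡ 3018 (mod 3019), i.e. (-395/3019) = -1.
d is a non-residue mod p, hence 3019 remains inert in O_K.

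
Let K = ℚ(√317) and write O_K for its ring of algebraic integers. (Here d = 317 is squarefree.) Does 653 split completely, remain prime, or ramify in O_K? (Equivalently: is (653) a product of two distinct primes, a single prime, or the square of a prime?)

inert — (653) stays prime in O_K

Since 317 ≡ 1 mod 4, the ring of integers is ℤ[(1+√317)/2] with discriminant 317.
Since gcd(653, 317) = 1 the prime 653 does not ramify.
Compute (317/653) via Euler: 317^((653-1)/2) mod 653 = 652, so (317/653) = -1.
d is a non-residue mod p, hence 653 remains inert in O_K.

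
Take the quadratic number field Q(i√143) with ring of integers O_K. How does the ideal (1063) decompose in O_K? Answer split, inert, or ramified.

Since -143 ≡ 1 mod 4, the ring of integers is ℤ[(1+√-143)/2] with discriminant -143.
Since gcd(1063, -143) = 1 the prime 1063 does not ramify.
Compute (-143/1063) via Euler: 920^((1063-1)/2) mod 1063 = 1062, so (-143/1063) = -1.
(-143/1063) = -1, so 1063 is inert.

inert — (1063) stays prime in O_K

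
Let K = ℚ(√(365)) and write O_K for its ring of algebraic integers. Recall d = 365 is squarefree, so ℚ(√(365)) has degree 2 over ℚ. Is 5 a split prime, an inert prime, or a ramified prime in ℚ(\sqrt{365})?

Since 365 ≡ 1 mod 4, the ring of integers is ℤ[(1+√365)/2] with discriminant 365.
disc(K) = 365 = 5·73, so p = 5 is ramified.

ramified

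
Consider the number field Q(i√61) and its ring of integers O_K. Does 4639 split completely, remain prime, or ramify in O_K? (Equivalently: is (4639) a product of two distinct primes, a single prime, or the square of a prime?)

inert

-61 mod 4 = 3, hence disc K = 4·(-61) = -244 and O_K = ℤ[√-61].
Since gcd(4639, -244) = 1 the prime 4639 does not ramify.
Compute (-61/4639) via Euler: 4578^((4639-1)/2) mod 4639 = 4638, so (-61/4639) = -1.
(-61/4639) = -1, so 4639 is inert.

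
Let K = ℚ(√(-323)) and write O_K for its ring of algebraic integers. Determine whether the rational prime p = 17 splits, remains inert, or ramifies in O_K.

Since -323 ≡ 1 mod 4, the ring of integers is ℤ[(1+√-323)/2] with discriminant -323.
17 divides disc(K) = -323, so 17 ramifies.

p ramifies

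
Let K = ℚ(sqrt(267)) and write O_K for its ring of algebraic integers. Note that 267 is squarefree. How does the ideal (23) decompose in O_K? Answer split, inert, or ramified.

267 mod 4 = 3, hence disc K = 4·267 = 1068 and O_K = ℤ[√267].
disc(K) = 1068 is not divisible by 23; 23 is unramified.
Compute (267/23) via Euler: 14^((23-1)/2) mod 23 = 22, so (267/23) = -1.
Legendre symbol -1 ⇒ 23 is inert.

23 remains inert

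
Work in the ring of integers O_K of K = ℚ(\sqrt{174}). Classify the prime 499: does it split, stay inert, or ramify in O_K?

split

174 mod 4 = 2, hence disc K = 4·174 = 696 and O_K = ℤ[√174].
disc(K) = 696 is not divisible by 499; 499 is unramified.
Legendre symbol by Euler's criterion: (174/499) ≡ 174^249 ≡ 1 (mod 499), i.e. (174/499) = 1.
Legendre symbol 1 ⇒ 499 is split.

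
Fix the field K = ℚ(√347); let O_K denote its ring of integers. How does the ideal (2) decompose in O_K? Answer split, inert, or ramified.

ramifies in O_K

347 mod 4 = 3, hence disc K = 4·347 = 1388 and O_K = ℤ[√347].
Ramification test: 2 | 1388. The prime 2 ramifies in K.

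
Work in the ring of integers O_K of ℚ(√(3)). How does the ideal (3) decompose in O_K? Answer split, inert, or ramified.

ramified

Since 3 ≢ 1 mod 4, the ring of integers is ℤ[√3] with discriminant 4·3 = 12.
Ramification test: 3 | 12. The prime 3 ramifies in K.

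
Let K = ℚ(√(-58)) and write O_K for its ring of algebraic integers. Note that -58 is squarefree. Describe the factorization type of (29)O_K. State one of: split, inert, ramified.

ramifies in O_K

Since -58 ≢ 1 mod 4, the ring of integers is ℤ[√-58] with discriminant 4·(-58) = -232.
Ramification test: 29 | -232. The prime 29 ramifies in K.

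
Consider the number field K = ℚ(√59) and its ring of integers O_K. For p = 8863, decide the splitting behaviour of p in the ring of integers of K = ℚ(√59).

59 mod 4 = 3, hence disc K = 4·59 = 236 and O_K = ℤ[√59].
Since gcd(8863, 236) = 1 the prime 8863 does not ramify.
Legendre symbol by Euler's criterion: (59/8863) ≡ 59^4431 ≡ 1 (mod 8863), i.e. (59/8863) = 1.
d is a quadratic residue mod p, hence 8863 splits in O_K.

split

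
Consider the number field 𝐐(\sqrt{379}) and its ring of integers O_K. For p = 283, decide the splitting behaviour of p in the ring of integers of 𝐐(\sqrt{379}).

d = 379 ≡ 3 (mod 4), so O_K = ℤ[√379] and disc(K) = 4d = 1516.
disc(K) = 1516 is not divisible by 283; 283 is unramified.
Euler's criterion: 379^141 mod 283 = 1. Thus (379|283) = 1.
d is a quadratic residue mod p, hence 283 splits in O_K.

p splits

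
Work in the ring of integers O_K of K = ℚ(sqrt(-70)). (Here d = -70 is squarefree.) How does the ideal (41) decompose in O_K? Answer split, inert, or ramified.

remains prime (inert)

-70 mod 4 = 2, hence disc K = 4·(-70) = -280 and O_K = ℤ[√-70].
41 ∤ -280, so 41 is unramified.
Euler's criterion: (-70)^20 mod 41 = 40. Thus (-70|41) = -1.
d is a non-residue mod p, hence 41 remains inert in O_K.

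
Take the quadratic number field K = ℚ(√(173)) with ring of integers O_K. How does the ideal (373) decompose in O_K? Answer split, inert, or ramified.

inert — (373) stays prime in O_K

Since 173 ≡ 1 mod 4, the ring of integers is ℤ[(1+√173)/2] with discriminant 173.
373 ∤ 173, so 373 is unramified.
Legendre symbol by Euler's criterion: (173/373) ≡ 173^186 ≡ 372 (mod 373), i.e. (173/373) = -1.
(173/373) = -1, so 373 is inert.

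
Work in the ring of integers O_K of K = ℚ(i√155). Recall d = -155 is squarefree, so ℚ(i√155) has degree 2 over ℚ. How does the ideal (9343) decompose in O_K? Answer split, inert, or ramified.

split

Since -155 ≡ 1 mod 4, the ring of integers is ℤ[(1+√-155)/2] with discriminant -155.
disc(K) = -155 is not divisible by 9343; 9343 is unramified.
Euler's criterion: (-155)^4671 mod 9343 = 1. Thus (-155|9343) = 1.
Legendre symbol 1 ⇒ 9343 is split.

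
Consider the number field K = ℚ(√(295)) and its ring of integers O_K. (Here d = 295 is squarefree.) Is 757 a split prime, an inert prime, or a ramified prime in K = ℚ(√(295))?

Since 295 ≢ 1 mod 4, the ring of integers is ℤ[√295] with discriminant 4·295 = 1180.
757 ∤ 1180, so 757 is unramified.
Euler's criterion: 295^378 mod 757 = 756. Thus (295|757) = -1.
Legendre symbol -1 ⇒ 757 is inert.

757 remains inert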